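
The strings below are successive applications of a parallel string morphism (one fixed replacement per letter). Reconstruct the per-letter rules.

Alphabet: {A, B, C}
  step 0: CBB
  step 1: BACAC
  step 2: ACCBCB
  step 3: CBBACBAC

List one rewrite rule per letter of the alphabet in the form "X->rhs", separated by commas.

  step 2 ⇒ step 3: ACCBCB ⇒ C·B·B·AC·B·AC
    A ↦ C
    B ↦ AC
    C ↦ B

A->C, B->AC, C->B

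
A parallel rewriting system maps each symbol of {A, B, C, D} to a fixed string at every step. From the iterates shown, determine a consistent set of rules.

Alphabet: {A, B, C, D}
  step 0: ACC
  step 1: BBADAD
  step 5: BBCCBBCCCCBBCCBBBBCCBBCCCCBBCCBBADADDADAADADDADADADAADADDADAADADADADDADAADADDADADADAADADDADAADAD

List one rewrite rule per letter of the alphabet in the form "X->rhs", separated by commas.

  step 0 ⇒ step 1: ACC ⇒ BB·AD·AD
    A ↦ BB
    C ↦ AD
    B ↦ DA  (constrained at step 1)
    D ↦ CC  (constrained at step 1)

A->BB, B->DA, C->AD, D->CC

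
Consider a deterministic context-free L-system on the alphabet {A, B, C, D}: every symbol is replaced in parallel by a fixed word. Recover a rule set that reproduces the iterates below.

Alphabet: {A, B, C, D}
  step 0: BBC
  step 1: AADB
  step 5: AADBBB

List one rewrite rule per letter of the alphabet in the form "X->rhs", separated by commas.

  step 0 ⇒ step 1: BBC ⇒ A·A·DB
    B ↦ A
    C ↦ DB
    A ↦ B  (constrained at step 1)
    D ↦ C  (constrained at step 1)

A->B, B->A, C->DB, D->C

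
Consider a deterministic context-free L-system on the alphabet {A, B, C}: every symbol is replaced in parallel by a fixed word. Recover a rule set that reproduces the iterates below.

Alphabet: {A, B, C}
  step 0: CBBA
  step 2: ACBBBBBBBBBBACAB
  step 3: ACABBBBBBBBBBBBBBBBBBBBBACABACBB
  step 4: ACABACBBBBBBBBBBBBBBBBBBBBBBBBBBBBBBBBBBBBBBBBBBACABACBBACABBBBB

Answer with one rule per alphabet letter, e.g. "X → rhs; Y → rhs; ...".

A->AC, B->BB, C->AB

  step 3 ⇒ step 4: ACABBBBBBBBBBBBBBBBBBBBBACABACBB ⇒ AC·AB·AC·BB·BB·BB·BB·BB·BB·BB·BB·BB·BB·BB·BB·BB·BB·BB·BB·BB·BB·BB·BB·BB·AC·AB·AC·BB·AC·AB·BB·BB
    A ↦ AC
    B ↦ BB
    C ↦ AB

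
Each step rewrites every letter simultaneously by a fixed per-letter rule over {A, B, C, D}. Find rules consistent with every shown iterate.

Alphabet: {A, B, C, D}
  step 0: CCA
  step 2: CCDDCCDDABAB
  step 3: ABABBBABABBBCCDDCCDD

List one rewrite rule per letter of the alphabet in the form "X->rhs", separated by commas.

A->CC, B->DD, C->AB, D->B

  step 2 ⇒ step 3: CCDDCCDDABAB ⇒ AB·AB·B·B·AB·AB·B·B·CC·DD·CC·DD
    A ↦ CC
    B ↦ DD
    C ↦ AB
    D ↦ B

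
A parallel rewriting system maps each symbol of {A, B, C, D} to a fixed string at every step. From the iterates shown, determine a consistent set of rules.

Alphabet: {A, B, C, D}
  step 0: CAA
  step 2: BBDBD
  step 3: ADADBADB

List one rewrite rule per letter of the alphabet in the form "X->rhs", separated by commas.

  step 2 ⇒ step 3: BBDBD ⇒ AD·AD·B·AD·B
    B ↦ AD
    D ↦ B
    A ↦ DC  (constrained at step 0)
    C ↦ D  (constrained at step 0)

A->DC, B->AD, C->D, D->B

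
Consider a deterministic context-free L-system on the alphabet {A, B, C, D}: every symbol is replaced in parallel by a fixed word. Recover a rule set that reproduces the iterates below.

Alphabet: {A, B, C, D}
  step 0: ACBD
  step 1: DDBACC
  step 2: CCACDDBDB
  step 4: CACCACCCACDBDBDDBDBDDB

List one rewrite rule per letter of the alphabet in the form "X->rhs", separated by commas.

A->D, B->AC, C->DB, D->C

  step 1 ⇒ step 2: DDBACC ⇒ C·C·AC·D·DB·DB
    A ↦ D
    B ↦ AC
    C ↦ DB
    D ↦ C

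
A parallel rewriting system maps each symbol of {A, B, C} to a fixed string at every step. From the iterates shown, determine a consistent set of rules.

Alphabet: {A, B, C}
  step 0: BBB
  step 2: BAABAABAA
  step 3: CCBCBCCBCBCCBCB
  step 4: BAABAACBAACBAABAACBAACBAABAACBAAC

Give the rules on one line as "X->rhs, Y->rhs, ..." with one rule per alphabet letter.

  step 3 ⇒ step 4: CCBCBCCBCBCCBCB ⇒ BAA·BAA·C·BAA·C·BAA·BAA·C·BAA·C·BAA·BAA·C·BAA·C
    B ↦ C
    C ↦ BAA
  step 2 ⇒ step 3: BAABAABAA ⇒ C·CB·CB·C·CB·CB·C·CB·CB
    A ↦ CB

A->CB, B->C, C->BAA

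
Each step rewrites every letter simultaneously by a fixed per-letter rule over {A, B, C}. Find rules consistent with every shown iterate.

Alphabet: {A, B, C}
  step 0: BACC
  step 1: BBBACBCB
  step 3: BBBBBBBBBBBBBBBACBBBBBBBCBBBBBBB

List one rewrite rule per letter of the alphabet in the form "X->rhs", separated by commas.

  step 0 ⇒ step 1: BACC ⇒ BB·BA·CB·CB
    A ↦ BA
    B ↦ BB
    C ↦ CB

A->BA, B->BB, C->CB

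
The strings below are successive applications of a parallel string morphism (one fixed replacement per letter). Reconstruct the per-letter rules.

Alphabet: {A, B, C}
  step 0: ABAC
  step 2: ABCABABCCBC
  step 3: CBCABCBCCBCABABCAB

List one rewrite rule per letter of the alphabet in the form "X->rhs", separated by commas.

A->CB, B->C, C->AB

  step 2 ⇒ step 3: ABCABABCCBC ⇒ CB·C·AB·CB·C·CB·C·AB·AB·C·AB
    A ↦ CB
    B ↦ C
    C ↦ AB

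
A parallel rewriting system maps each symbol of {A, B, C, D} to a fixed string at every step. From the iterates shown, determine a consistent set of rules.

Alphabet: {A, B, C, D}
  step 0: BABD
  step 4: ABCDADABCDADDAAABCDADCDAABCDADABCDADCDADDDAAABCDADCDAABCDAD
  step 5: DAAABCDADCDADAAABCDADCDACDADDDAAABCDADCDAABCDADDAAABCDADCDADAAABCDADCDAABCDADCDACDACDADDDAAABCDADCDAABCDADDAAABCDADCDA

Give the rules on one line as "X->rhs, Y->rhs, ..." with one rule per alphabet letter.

A->D, B->AA, C->AB, D->CDA

  step 4 ⇒ step 5: ABCDADABCDADDAAABCDADCDAABCDADABCDADCDADDDAAABCDADCDAABCDAD ⇒ D·AA·AB·CDA·D·CDA·D·AA·AB·CDA·D·CDA·CDA·D·D·D·AA·AB·CDA·D·CDA·AB·CDA·D·D·AA·AB·CDA·D·CDA·D·AA·AB·CDA·D·CDA·AB·CDA·D·CDA·CDA·CDA·D·D·D·AA·AB·CDA·D·CDA·AB·CDA·D·D·AA·AB·CDA·D·CDA
    A ↦ D
    B ↦ AA
    C ↦ AB
    D ↦ CDA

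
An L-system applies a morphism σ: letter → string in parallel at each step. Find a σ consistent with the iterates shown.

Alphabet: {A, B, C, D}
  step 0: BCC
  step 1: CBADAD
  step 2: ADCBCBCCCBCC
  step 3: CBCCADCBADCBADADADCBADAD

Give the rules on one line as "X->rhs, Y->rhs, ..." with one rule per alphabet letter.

  step 2 ⇒ step 3: ADCBCBCCCBCC ⇒ CB·CC·AD·CB·AD·CB·AD·AD·AD·CB·AD·AD
    A ↦ CB
    B ↦ CB
    C ↦ AD
    D ↦ CC

A->CB, B->CB, C->AD, D->CC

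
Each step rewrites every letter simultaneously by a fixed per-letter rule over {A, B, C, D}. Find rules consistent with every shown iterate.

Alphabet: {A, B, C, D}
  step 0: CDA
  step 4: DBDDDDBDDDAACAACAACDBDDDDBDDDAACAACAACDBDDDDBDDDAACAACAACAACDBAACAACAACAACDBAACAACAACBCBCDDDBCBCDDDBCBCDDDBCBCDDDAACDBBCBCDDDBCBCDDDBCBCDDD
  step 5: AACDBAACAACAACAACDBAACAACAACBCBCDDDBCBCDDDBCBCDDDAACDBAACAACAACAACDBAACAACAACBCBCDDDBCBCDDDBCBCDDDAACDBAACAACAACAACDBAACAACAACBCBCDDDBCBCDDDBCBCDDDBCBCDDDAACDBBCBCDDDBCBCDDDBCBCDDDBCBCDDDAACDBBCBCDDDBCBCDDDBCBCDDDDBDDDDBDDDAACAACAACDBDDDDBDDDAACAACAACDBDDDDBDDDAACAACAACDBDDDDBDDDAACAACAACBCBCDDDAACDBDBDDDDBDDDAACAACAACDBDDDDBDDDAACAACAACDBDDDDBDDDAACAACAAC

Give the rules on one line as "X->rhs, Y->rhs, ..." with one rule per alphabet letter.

  step 4 ⇒ step 5: DBDDDDBDDDAACAACAACDBDDDDBDDDAACAACAACDBDDDDBDDDAACAACAACAACDBAACAACAACAACDBAACAACAACBCBCDDDBCBCDDDBCBCDDDBCBCDDDAACDBBCBCDDDBCBCDDDBCBCDDD ⇒ AAC·DB·AAC·AAC·AAC·AAC·DB·AAC·AAC·AAC·BC·BC·DDD·BC·BC·DDD·BC·BC·DDD·AAC·DB·AAC·AAC·AAC·AAC·DB·AAC·AAC·AAC·BC·BC·DDD·BC·BC·DDD·BC·BC·DDD·AAC·DB·AAC·AAC·AAC·AAC·DB·AAC·AAC·AAC·BC·BC·DDD·BC·BC·DDD·BC·BC·DDD·BC·BC·DDD·AAC·DB·BC·BC·DDD·BC·BC·DDD·BC·BC·DDD·BC·BC·DDD·AAC·DB·BC·BC·DDD·BC·BC·DDD·BC·BC·DDD·DB·DDD·DB·DDD·AAC·AAC·AAC·DB·DDD·DB·DDD·AAC·AAC·AAC·DB·DDD·DB·DDD·AAC·AAC·AAC·DB·DDD·DB·DDD·AAC·AAC·AAC·BC·BC·DDD·AAC·DB·DB·DDD·DB·DDD·AAC·AAC·AAC·DB·DDD·DB·DDD·AAC·AAC·AAC·DB·DDD·DB·DDD·AAC·AAC·AAC
    A ↦ BC
    B ↦ DB
    C ↦ DDD
    D ↦ AAC

A->BC, B->DB, C->DDD, D->AAC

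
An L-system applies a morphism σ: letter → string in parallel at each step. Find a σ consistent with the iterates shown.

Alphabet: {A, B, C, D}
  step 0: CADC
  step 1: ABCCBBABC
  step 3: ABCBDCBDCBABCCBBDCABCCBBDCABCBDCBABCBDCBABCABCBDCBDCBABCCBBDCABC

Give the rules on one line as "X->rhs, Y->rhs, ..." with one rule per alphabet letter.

A->CB, B->BDC, C->ABC, D->B

  step 0 ⇒ step 1: CADC ⇒ ABC·CB·B·ABC
    A ↦ CB
    C ↦ ABC
    D ↦ B
    B ↦ BDC  (constrained at step 1)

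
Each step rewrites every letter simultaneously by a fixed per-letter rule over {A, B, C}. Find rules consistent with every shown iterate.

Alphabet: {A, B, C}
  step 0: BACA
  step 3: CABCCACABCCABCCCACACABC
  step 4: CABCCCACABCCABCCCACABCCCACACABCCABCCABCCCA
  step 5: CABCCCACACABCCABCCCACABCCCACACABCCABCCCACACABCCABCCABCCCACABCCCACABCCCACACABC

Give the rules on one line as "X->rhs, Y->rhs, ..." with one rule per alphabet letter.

  step 4 ⇒ step 5: CABCCCACABCCABCCCACABCCCACACABCCABCCABCCCA ⇒ CA·BC·C·CA·CA·CA·BC·CA·BC·C·CA·CA·BC·C·CA·CA·CA·BC·CA·BC·C·CA·CA·CA·BC·CA·BC·CA·BC·C·CA·CA·BC·C·CA·CA·BC·C·CA·CA·CA·BC
    A ↦ BC
    B ↦ C
    C ↦ CA

A->BC, B->C, C->CA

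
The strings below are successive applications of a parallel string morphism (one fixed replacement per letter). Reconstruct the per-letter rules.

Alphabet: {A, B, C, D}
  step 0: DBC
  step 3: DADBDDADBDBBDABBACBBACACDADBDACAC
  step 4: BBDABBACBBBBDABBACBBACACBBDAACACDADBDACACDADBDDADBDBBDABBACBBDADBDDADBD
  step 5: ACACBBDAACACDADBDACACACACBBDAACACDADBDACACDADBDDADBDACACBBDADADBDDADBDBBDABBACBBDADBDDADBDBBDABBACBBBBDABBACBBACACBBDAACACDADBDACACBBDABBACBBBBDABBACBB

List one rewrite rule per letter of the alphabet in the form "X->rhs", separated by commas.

  step 4 ⇒ step 5: BBDABBACBBBBDABBACBBACACBBDAACACDADBDACACDADBDDADBDBBDABBACBBDADBDDADBD ⇒ AC·AC·BB·DA·AC·AC·DA·DBD·AC·AC·AC·AC·BB·DA·AC·AC·DA·DBD·AC·AC·DA·DBD·DA·DBD·AC·AC·BB·DA·DA·DBD·DA·DBD·BB·DA·BB·AC·BB·DA·DBD·DA·DBD·BB·DA·BB·AC·BB·BB·DA·BB·AC·BB·AC·AC·BB·DA·AC·AC·DA·DBD·AC·AC·BB·DA·BB·AC·BB·BB·DA·BB·AC·BB
    A ↦ DA
    B ↦ AC
    C ↦ DBD
    D ↦ BB

A->DA, B->AC, C->DBD, D->BB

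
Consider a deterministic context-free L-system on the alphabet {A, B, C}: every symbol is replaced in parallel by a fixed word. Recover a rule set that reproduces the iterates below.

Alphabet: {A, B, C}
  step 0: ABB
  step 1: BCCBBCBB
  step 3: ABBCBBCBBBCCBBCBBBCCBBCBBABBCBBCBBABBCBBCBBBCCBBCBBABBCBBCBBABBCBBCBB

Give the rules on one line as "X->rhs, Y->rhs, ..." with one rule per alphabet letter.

  step 0 ⇒ step 1: ABB ⇒ BC·CBB·CBB
    A ↦ BC
    B ↦ CBB
    C ↦ ABB  (constrained at step 1)

A->BC, B->CBB, C->ABB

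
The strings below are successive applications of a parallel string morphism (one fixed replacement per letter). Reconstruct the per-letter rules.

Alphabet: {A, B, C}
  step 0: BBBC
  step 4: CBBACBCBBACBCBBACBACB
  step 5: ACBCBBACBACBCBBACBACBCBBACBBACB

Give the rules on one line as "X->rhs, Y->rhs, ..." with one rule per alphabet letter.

  step 4 ⇒ step 5: CBBACBCBBACBCBBACBACB ⇒ A·CB·CB·B·A·CB·A·CB·CB·B·A·CB·A·CB·CB·B·A·CB·B·A·CB
    A ↦ B
    B ↦ CB
    C ↦ A

A->B, B->CB, C->A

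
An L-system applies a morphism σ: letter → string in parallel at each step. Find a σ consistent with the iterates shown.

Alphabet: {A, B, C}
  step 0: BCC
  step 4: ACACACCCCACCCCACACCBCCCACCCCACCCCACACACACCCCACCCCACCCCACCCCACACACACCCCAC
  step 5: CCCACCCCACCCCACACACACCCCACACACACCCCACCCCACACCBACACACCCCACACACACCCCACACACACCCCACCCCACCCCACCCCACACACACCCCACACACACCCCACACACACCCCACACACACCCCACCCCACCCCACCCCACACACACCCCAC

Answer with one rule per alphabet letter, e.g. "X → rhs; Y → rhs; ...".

A->CCC, B->CB, C->AC

  step 4 ⇒ step 5: ACACACCCCACCCCACACCBCCCACCCCACCCCACACACACCCCACCCCACCCCACCCCACACACACCCCAC ⇒ CCC·AC·CCC·AC·CCC·AC·AC·AC·AC·CCC·AC·AC·AC·AC·CCC·AC·CCC·AC·AC·CB·AC·AC·AC·CCC·AC·AC·AC·AC·CCC·AC·AC·AC·AC·CCC·AC·CCC·AC·CCC·AC·CCC·AC·AC·AC·AC·CCC·AC·AC·AC·AC·CCC·AC·AC·AC·AC·CCC·AC·AC·AC·AC·CCC·AC·CCC·AC·CCC·AC·CCC·AC·AC·AC·AC·CCC·AC
    A ↦ CCC
    B ↦ CB
    C ↦ AC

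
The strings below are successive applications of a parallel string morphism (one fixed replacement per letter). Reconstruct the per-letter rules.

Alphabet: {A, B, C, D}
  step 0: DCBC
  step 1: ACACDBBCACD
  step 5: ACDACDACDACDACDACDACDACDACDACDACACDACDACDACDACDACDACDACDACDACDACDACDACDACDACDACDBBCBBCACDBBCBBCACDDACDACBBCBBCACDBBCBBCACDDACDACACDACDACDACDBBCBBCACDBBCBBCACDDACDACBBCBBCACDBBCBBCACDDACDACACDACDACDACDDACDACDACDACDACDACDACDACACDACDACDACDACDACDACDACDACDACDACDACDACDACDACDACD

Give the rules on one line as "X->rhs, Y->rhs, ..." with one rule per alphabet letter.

  step 0 ⇒ step 1: DCBC ⇒ AC·ACD·BBC·ACD
    B ↦ BBC
    C ↦ ACD
    D ↦ AC
    A ↦ D  (constrained at step 1)

A->D, B->BBC, C->ACD, D->AC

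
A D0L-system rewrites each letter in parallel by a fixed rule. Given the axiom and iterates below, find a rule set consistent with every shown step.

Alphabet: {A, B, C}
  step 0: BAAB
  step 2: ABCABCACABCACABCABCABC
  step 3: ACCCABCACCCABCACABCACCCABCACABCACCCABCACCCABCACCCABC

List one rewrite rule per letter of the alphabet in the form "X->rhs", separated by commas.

A->AC, B->CC, C->ABC

  step 2 ⇒ step 3: ABCABCACABCACABCABCABC ⇒ AC·CC·ABC·AC·CC·ABC·AC·ABC·AC·CC·ABC·AC·ABC·AC·CC·ABC·AC·CC·ABC·AC·CC·ABC
    A ↦ AC
    B ↦ CC
    C ↦ ABC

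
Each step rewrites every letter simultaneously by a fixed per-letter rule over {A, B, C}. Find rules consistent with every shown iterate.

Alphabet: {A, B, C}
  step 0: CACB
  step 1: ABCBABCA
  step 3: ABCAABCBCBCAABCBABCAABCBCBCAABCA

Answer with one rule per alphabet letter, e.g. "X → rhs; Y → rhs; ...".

  step 0 ⇒ step 1: CACB ⇒ AB·CB·AB·CA
    A ↦ CB
    B ↦ CA
    C ↦ AB

A->CB, B->CA, C->AB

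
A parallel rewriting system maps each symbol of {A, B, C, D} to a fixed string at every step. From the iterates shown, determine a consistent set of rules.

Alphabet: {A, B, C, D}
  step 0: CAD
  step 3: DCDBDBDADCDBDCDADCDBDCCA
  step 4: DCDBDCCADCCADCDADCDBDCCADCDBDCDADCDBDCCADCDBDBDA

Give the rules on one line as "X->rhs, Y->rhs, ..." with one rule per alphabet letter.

A->DA, B->CA, C->DB, D->DC

  step 3 ⇒ step 4: DCDBDBDADCDBDCDADCDBDCCA ⇒ DC·DB·DC·CA·DC·CA·DC·DA·DC·DB·DC·CA·DC·DB·DC·DA·DC·DB·DC·CA·DC·DB·DB·DA
    A ↦ DA
    B ↦ CA
    C ↦ DB
    D ↦ DC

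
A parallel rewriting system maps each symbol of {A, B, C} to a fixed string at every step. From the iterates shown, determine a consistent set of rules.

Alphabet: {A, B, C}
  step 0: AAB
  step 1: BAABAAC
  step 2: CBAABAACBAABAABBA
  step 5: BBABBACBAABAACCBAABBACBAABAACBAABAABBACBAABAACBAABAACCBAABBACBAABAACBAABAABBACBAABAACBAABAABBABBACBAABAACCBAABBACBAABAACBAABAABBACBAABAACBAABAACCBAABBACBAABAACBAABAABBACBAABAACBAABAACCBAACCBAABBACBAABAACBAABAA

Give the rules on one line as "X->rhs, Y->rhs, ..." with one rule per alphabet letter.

A->BAA, B->C, C->BBA

  step 1 ⇒ step 2: BAABAAC ⇒ C·BAA·BAA·C·BAA·BAA·BBA
    A ↦ BAA
    B ↦ C
    C ↦ BBA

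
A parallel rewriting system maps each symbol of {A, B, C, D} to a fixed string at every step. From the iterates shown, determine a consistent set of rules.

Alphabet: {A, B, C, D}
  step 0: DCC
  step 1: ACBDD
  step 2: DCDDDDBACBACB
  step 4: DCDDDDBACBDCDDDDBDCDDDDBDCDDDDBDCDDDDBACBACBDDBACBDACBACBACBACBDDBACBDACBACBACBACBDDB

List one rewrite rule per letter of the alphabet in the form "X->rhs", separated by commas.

  step 1 ⇒ step 2: ACBDD ⇒ DCD·D·DDB·ACB·ACB
    A ↦ DCD
    B ↦ DDB
    C ↦ D
    D ↦ ACB

A->DCD, B->DDB, C->D, D->ACB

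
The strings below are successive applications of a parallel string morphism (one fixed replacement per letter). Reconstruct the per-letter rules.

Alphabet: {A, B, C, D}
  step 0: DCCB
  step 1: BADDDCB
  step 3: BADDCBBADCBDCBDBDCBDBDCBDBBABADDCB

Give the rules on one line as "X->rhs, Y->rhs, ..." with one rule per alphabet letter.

  step 0 ⇒ step 1: DCCB ⇒ BA·D·D·DCB
    B ↦ DCB
    C ↦ D
    D ↦ BA
    A ↦ DB  (constrained at step 1)

A->DB, B->DCB, C->D, D->BA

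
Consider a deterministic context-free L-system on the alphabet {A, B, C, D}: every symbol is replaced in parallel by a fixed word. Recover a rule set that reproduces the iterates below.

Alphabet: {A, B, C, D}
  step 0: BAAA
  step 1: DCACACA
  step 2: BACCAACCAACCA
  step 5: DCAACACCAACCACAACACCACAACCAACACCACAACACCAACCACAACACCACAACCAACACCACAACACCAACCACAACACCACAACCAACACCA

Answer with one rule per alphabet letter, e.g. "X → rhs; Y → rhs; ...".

A->CA, B->D, C->AC, D->B

  step 1 ⇒ step 2: DCACACA ⇒ B·AC·CA·AC·CA·AC·CA
    A ↦ CA
    C ↦ AC
    D ↦ B
  step 0 ⇒ step 1: BAAA ⇒ D·CA·CA·CA
    B ↦ D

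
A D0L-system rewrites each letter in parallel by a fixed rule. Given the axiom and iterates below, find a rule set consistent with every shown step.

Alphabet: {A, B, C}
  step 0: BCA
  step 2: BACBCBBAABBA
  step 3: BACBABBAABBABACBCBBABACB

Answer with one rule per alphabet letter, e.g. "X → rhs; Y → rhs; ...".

A->CB, B->BA, C->AB

  step 2 ⇒ step 3: BACBCBBAABBA ⇒ BA·CB·AB·BA·AB·BA·BA·CB·CB·BA·BA·CB
    A ↦ CB
    B ↦ BA
    C ↦ AB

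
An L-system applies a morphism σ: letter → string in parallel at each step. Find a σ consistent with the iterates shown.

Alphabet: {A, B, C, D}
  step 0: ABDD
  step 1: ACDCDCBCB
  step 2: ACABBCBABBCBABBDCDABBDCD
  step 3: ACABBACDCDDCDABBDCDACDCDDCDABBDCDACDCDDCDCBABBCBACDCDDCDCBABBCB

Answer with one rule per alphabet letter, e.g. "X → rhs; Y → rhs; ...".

A->AC, B->DCD, C->ABB, D->CB

  step 2 ⇒ step 3: ACABBCBABBCBABBDCDABBDCD ⇒ AC·ABB·AC·DCD·DCD·ABB·DCD·AC·DCD·DCD·ABB·DCD·AC·DCD·DCD·CB·ABB·CB·AC·DCD·DCD·CB·ABB·CB
    A ↦ AC
    B ↦ DCD
    C ↦ ABB
    D ↦ CB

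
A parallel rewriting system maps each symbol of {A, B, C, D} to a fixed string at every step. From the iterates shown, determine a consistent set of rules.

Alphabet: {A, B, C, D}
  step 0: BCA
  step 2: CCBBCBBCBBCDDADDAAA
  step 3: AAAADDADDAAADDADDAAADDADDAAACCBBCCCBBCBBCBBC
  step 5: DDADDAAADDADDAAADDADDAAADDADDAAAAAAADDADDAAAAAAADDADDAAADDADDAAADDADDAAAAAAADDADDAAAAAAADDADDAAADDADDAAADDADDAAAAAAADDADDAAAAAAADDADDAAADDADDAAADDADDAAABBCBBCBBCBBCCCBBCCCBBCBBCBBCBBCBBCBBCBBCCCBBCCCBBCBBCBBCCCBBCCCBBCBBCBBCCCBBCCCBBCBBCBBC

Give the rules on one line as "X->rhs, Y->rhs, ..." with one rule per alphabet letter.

A->BBC, B->DDA, C->AA, D->C

  step 2 ⇒ step 3: CCBBCBBCBBCDDADDAAA ⇒ AA·AA·DDA·DDA·AA·DDA·DDA·AA·DDA·DDA·AA·C·C·BBC·C·C·BBC·BBC·BBC
    A ↦ BBC
    B ↦ DDA
    C ↦ AA
    D ↦ C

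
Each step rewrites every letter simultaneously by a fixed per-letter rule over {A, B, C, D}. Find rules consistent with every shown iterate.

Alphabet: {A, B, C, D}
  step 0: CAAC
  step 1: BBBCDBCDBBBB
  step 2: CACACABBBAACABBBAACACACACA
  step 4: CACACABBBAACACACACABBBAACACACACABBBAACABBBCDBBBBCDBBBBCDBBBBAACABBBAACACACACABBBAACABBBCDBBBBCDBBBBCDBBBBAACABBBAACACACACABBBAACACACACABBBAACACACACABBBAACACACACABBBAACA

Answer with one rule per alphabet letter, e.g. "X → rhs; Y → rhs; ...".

  step 1 ⇒ step 2: BBBCDBCDBBBB ⇒ CA·CA·CA·BBB·AA·CA·BBB·AA·CA·CA·CA·CA
    B ↦ CA
    C ↦ BBB
    D ↦ AA
  step 0 ⇒ step 1: CAAC ⇒ BBB·CDB·CDB·BBB
    A ↦ CDB

A->CDB, B->CA, C->BBB, D->AA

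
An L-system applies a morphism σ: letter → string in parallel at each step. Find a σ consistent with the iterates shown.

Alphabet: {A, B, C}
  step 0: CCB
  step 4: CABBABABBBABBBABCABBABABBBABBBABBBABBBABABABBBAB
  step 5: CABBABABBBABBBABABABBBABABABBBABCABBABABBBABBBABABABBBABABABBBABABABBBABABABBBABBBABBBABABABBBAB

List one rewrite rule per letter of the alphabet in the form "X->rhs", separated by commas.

  step 4 ⇒ step 5: CABBABABBBABBBABCABBABABBBABBBABBBABBBABABABBBAB ⇒ CA·BB·AB·AB·BB·AB·BB·AB·AB·AB·BB·AB·AB·AB·BB·AB·CA·BB·AB·AB·BB·AB·BB·AB·AB·AB·BB·AB·AB·AB·BB·AB·AB·AB·BB·AB·AB·AB·BB·AB·BB·AB·BB·AB·AB·AB·BB·AB
    A ↦ BB
    B ↦ AB
    C ↦ CA

A->BB, B->AB, C->CA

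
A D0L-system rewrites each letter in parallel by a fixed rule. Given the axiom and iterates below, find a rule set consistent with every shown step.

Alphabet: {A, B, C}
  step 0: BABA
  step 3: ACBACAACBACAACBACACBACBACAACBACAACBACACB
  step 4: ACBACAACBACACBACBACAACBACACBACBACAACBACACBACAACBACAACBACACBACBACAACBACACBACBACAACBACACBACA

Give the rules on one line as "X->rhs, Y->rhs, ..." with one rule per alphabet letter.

A->ACB, B->A, C->AC

  step 3 ⇒ step 4: ACBACAACBACAACBACACBACBACAACBACAACBACACB ⇒ ACB·AC·A·ACB·AC·ACB·ACB·AC·A·ACB·AC·ACB·ACB·AC·A·ACB·AC·ACB·AC·A·ACB·AC·A·ACB·AC·ACB·ACB·AC·A·ACB·AC·ACB·ACB·AC·A·ACB·AC·ACB·AC·A
    A ↦ ACB
    B ↦ A
    C ↦ AC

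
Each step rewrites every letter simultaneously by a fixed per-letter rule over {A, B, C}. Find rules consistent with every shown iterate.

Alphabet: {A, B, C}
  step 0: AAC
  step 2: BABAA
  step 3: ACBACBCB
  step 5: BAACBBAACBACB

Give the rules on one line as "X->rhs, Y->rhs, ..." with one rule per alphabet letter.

A->CB, B->A, C->B

  step 2 ⇒ step 3: BABAA ⇒ A·CB·A·CB·CB
    A ↦ CB
    B ↦ A
    C ↦ B  (constrained at step 0)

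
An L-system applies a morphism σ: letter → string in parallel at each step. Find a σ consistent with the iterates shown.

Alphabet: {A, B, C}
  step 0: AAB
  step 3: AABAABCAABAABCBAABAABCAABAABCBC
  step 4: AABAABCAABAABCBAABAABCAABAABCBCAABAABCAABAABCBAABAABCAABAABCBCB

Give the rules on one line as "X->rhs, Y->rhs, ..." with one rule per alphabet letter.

  step 3 ⇒ step 4: AABAABCAABAABCBAABAABCAABAABCBC ⇒ AAB·AAB·C·AAB·AAB·C·B·AAB·AAB·C·AAB·AAB·C·B·C·AAB·AAB·C·AAB·AAB·C·B·AAB·AAB·C·AAB·AAB·C·B·C·B
    A ↦ AAB
    B ↦ C
    C ↦ B

A->AAB, B->C, C->B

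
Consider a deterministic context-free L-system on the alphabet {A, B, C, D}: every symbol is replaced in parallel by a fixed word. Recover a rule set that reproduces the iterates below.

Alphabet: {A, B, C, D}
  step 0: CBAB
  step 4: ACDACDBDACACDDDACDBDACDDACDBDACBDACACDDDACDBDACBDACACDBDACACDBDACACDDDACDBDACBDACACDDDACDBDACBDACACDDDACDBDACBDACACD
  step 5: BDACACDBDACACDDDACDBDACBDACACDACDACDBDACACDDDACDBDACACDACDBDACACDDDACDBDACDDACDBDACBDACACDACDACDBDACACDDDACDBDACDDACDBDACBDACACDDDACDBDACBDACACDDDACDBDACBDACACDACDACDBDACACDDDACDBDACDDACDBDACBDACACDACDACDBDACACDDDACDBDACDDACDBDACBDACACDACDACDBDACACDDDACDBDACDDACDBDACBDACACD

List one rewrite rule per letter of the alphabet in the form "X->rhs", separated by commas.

  step 4 ⇒ step 5: ACDACDBDACACDDDACDBDACDDACDBDACBDACACDDDACDBDACBDACACDBDACACDBDACACDDDACDBDACBDACACDDDACDBDACBDACACDDDACDBDACBDACACD ⇒ BD·AC·ACD·BD·AC·ACD·DD·ACD·BD·AC·BD·AC·ACD·ACD·ACD·BD·AC·ACD·DD·ACD·BD·AC·ACD·ACD·BD·AC·ACD·DD·ACD·BD·AC·DD·ACD·BD·AC·BD·AC·ACD·ACD·ACD·BD·AC·ACD·DD·ACD·BD·AC·DD·ACD·BD·AC·BD·AC·ACD·DD·ACD·BD·AC·BD·AC·ACD·DD·ACD·BD·AC·BD·AC·ACD·ACD·ACD·BD·AC·ACD·DD·ACD·BD·AC·DD·ACD·BD·AC·BD·AC·ACD·ACD·ACD·BD·AC·ACD·DD·ACD·BD·AC·DD·ACD·BD·AC·BD·AC·ACD·ACD·ACD·BD·AC·ACD·DD·ACD·BD·AC·DD·ACD·BD·AC·BD·AC·ACD
    A ↦ BD
    B ↦ DD
    C ↦ AC
    D ↦ ACD

A->BD, B->DD, C->AC, D->ACD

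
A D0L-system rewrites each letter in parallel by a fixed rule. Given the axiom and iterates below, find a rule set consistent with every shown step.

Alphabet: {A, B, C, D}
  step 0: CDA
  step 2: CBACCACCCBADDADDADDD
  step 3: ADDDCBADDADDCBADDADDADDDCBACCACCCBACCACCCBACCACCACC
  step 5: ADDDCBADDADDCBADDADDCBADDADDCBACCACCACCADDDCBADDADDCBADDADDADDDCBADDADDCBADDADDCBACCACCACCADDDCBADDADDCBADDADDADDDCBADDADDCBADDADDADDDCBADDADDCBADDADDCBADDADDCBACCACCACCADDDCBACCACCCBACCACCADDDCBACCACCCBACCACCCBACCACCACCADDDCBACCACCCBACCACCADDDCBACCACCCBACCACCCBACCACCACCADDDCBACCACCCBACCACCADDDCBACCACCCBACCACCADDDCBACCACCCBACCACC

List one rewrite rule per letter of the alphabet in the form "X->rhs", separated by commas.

  step 2 ⇒ step 3: CBACCACCCBADDADDADDD ⇒ ADD·D·CB·ADD·ADD·CB·ADD·ADD·ADD·D·CB·ACC·ACC·CB·ACC·ACC·CB·ACC·ACC·ACC
    A ↦ CB
    B ↦ D
    C ↦ ADD
    D ↦ ACC

A->CB, B->D, C->ADD, D->ACC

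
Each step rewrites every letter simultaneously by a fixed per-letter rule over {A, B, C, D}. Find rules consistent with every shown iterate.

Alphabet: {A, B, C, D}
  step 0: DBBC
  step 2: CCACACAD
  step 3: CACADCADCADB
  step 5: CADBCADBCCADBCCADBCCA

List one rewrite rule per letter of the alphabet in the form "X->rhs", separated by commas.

A->D, B->C, C->CA, D->B

  step 2 ⇒ step 3: CCACACAD ⇒ CA·CA·D·CA·D·CA·D·B
    A ↦ D
    C ↦ CA
    D ↦ B
    B ↦ C  (constrained at step 0)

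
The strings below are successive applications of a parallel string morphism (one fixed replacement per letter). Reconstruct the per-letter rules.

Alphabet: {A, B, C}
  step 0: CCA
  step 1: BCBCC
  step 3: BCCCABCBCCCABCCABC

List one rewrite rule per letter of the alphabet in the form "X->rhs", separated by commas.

  step 0 ⇒ step 1: CCA ⇒ BC·BC·C
    A ↦ C
    C ↦ BC
    B ↦ CA  (constrained at step 1)

A->C, B->CA, C->BC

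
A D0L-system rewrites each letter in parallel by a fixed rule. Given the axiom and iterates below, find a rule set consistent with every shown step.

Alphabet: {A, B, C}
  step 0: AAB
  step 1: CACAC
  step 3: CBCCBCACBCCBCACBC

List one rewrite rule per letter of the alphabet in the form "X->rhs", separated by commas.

  step 0 ⇒ step 1: AAB ⇒ CA·CA·C
    A ↦ CA
    B ↦ C
    C ↦ CB  (constrained at step 1)

A->CA, B->C, C->CB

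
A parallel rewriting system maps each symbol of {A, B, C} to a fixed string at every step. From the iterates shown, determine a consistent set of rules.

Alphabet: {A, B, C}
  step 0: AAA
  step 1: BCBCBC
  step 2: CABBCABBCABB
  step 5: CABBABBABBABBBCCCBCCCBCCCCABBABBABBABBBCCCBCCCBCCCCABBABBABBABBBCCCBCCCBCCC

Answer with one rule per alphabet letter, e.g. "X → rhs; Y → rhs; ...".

A->BC, B->C, C->ABB

  step 1 ⇒ step 2: BCBCBC ⇒ C·ABB·C·ABB·C·ABB
    B ↦ C
    C ↦ ABB
  step 0 ⇒ step 1: AAA ⇒ BC·BC·BC
    A ↦ BC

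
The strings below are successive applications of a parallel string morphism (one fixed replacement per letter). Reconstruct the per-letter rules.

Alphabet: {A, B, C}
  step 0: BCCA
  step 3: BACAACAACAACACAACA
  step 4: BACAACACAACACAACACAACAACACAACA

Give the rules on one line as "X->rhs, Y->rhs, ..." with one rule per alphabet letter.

A->CA, B->BA, C->A

  step 3 ⇒ step 4: BACAACAACAACACAACA ⇒ BA·CA·A·CA·CA·A·CA·CA·A·CA·CA·A·CA·A·CA·CA·A·CA
    A ↦ CA
    B ↦ BA
    C ↦ A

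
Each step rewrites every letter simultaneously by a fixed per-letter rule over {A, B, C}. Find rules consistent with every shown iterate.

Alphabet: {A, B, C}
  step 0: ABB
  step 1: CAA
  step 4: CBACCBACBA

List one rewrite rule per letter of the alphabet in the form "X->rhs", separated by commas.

A->C, B->A, C->CB

  step 0 ⇒ step 1: ABB ⇒ C·A·A
    A ↦ C
    B ↦ A
    C ↦ CB  (constrained at step 1)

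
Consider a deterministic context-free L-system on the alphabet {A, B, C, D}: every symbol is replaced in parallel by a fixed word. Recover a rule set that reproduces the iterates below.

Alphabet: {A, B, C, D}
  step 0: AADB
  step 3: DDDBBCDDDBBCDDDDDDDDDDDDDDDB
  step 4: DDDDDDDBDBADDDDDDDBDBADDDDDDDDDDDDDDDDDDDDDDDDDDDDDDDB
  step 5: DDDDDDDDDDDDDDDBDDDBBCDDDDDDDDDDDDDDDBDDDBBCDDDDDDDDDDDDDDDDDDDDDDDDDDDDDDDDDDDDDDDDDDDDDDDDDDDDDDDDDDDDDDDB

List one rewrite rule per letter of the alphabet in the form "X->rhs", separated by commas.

A->BC, B->DB, C->A, D->DD

  step 4 ⇒ step 5: DDDDDDDBDBADDDDDDDBDBADDDDDDDDDDDDDDDDDDDDDDDDDDDDDDDB ⇒ DD·DD·DD·DD·DD·DD·DD·DB·DD·DB·BC·DD·DD·DD·DD·DD·DD·DD·DB·DD·DB·BC·DD·DD·DD·DD·DD·DD·DD·DD·DD·DD·DD·DD·DD·DD·DD·DD·DD·DD·DD·DD·DD·DD·DD·DD·DD·DD·DD·DD·DD·DD·DD·DB
    A ↦ BC
    B ↦ DB
    D ↦ DD
  step 3 ⇒ step 4: DDDBBCDDDBBCDDDDDDDDDDDDDDDB ⇒ DD·DD·DD·DB·DB·A·DD·DD·DD·DB·DB·A·DD·DD·DD·DD·DD·DD·DD·DD·DD·DD·DD·DD·DD·DD·DD·DB
    C ↦ A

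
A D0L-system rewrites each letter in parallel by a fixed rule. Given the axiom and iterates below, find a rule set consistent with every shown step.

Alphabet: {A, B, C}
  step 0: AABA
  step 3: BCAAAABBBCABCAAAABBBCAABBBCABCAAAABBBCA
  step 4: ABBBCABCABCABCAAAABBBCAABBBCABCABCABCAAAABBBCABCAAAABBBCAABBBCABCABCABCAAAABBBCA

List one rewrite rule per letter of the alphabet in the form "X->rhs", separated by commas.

  step 3 ⇒ step 4: BCAAAABBBCABCAAAABBBCAABBBCABCAAAABBBCA ⇒ A·BB·BCA·BCA·BCA·BCA·A·A·A·BB·BCA·A·BB·BCA·BCA·BCA·BCA·A·A·A·BB·BCA·BCA·A·A·A·BB·BCA·A·BB·BCA·BCA·BCA·BCA·A·A·A·BB·BCA
    A ↦ BCA
    B ↦ A
    C ↦ BB

A->BCA, B->A, C->BB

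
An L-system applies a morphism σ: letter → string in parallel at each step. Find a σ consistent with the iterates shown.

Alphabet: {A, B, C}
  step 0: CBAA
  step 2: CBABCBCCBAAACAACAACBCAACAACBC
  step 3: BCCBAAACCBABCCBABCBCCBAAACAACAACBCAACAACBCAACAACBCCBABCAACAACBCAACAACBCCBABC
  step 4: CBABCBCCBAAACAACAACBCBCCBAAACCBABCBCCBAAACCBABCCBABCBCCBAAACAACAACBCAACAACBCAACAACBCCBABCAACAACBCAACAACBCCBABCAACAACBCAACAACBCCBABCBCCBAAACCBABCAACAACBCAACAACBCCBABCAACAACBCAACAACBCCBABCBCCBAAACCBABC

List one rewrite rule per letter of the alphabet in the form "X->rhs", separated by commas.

A->AAC, B->CBA, C->BC

  step 3 ⇒ step 4: BCCBAAACCBABCCBABCBCCBAAACAACAACBCAACAACBCAACAACBCCBABCAACAACBCAACAACBCCBABC ⇒ CBA·BC·BC·CBA·AAC·AAC·AAC·BC·BC·CBA·AAC·CBA·BC·BC·CBA·AAC·CBA·BC·CBA·BC·BC·CBA·AAC·AAC·AAC·BC·AAC·AAC·BC·AAC·AAC·BC·CBA·BC·AAC·AAC·BC·AAC·AAC·BC·CBA·BC·AAC·AAC·BC·AAC·AAC·BC·CBA·BC·BC·CBA·AAC·CBA·BC·AAC·AAC·BC·AAC·AAC·BC·CBA·BC·AAC·AAC·BC·AAC·AAC·BC·CBA·BC·BC·CBA·AAC·CBA·BC
    A ↦ AAC
    B ↦ CBA
    C ↦ BC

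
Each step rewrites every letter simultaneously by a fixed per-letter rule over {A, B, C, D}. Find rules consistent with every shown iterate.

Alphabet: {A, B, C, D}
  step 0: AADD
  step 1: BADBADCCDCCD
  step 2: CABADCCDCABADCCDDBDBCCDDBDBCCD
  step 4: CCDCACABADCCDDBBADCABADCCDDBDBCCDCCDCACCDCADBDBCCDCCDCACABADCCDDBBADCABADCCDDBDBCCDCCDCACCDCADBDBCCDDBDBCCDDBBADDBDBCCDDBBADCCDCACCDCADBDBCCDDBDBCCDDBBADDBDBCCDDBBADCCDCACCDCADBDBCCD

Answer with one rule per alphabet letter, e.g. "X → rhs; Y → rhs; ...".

  step 1 ⇒ step 2: BADBADCCDCCD ⇒ CA·BAD·CCD·CA·BAD·CCD·DB·DB·CCD·DB·DB·CCD
    A ↦ BAD
    B ↦ CA
    C ↦ DB
    D ↦ CCD

A->BAD, B->CA, C->DB, D->CCD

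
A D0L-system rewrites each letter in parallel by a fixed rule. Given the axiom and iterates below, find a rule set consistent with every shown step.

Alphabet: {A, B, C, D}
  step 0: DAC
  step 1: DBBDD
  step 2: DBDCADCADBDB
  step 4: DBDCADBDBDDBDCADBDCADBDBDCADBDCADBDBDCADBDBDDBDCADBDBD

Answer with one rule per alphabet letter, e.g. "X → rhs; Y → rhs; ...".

A->BD, B->DCA, C->D, D->DB

  step 1 ⇒ step 2: DBBDD ⇒ DB·DCA·DCA·DB·DB
    B ↦ DCA
    D ↦ DB
  step 0 ⇒ step 1: DAC ⇒ DB·BD·D
    A ↦ BD
  step 0 ⇒ step 1: DAC ⇒ DB·BD·D
    C ↦ D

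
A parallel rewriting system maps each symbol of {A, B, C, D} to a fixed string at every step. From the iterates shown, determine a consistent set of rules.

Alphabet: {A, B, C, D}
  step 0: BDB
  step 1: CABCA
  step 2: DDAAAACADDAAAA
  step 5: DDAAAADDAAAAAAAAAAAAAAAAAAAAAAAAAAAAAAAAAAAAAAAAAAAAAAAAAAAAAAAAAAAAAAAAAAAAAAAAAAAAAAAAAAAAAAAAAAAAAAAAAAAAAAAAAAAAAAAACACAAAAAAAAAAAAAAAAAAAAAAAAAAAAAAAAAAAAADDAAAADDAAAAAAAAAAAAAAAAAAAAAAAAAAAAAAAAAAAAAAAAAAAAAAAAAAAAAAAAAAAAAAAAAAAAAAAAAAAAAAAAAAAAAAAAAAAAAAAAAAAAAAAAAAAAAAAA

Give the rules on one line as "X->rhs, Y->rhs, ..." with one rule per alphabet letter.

  step 1 ⇒ step 2: CABCA ⇒ DDA·AAA·CA·DDA·AAA
    A ↦ AAA
    B ↦ CA
    C ↦ DDA
  step 0 ⇒ step 1: BDB ⇒ CA·B·CA
    D ↦ B

A->AAA, B->CA, C->DDA, D->B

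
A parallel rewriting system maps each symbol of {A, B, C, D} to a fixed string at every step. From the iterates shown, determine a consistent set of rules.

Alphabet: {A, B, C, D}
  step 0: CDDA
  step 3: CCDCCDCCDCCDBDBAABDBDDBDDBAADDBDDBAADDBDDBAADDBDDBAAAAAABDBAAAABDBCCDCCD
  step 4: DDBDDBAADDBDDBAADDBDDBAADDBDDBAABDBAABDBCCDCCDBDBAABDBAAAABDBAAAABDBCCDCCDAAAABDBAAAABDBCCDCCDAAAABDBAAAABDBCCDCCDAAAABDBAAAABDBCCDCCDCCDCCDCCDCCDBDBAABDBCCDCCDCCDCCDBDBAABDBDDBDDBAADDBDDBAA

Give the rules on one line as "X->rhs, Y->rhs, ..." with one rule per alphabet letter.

  step 3 ⇒ step 4: CCDCCDCCDCCDBDBAABDBDDBDDBAADDBDDBAADDBDDBAADDBDDBAAAAAABDBAAAABDBCCDCCD ⇒ DDB·DDB·AA·DDB·DDB·AA·DDB·DDB·AA·DDB·DDB·AA·BDB·AA·BDB·CCD·CCD·BDB·AA·BDB·AA·AA·BDB·AA·AA·BDB·CCD·CCD·AA·AA·BDB·AA·AA·BDB·CCD·CCD·AA·AA·BDB·AA·AA·BDB·CCD·CCD·AA·AA·BDB·AA·AA·BDB·CCD·CCD·CCD·CCD·CCD·CCD·BDB·AA·BDB·CCD·CCD·CCD·CCD·BDB·AA·BDB·DDB·DDB·AA·DDB·DDB·AA
    A ↦ CCD
    B ↦ BDB
    C ↦ DDB
    D ↦ AA

A->CCD, B->BDB, C->DDB, D->AA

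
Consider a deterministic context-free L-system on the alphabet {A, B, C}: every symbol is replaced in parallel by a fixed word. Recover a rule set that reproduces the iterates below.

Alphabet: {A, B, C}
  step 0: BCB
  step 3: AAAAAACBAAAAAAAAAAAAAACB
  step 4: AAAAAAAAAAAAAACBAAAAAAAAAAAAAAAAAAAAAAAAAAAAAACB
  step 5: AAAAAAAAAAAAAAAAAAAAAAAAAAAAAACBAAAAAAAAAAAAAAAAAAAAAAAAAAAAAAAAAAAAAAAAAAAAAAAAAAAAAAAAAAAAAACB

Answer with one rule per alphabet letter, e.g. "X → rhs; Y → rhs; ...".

A->AA, B->CB, C->AA

  step 4 ⇒ step 5: AAAAAAAAAAAAAACBAAAAAAAAAAAAAAAAAAAAAAAAAAAAAACB ⇒ AA·AA·AA·AA·AA·AA·AA·AA·AA·AA·AA·AA·AA·AA·AA·CB·AA·AA·AA·AA·AA·AA·AA·AA·AA·AA·AA·AA·AA·AA·AA·AA·AA·AA·AA·AA·AA·AA·AA·AA·AA·AA·AA·AA·AA·AA·AA·CB
    A ↦ AA
    B ↦ CB
    C ↦ AA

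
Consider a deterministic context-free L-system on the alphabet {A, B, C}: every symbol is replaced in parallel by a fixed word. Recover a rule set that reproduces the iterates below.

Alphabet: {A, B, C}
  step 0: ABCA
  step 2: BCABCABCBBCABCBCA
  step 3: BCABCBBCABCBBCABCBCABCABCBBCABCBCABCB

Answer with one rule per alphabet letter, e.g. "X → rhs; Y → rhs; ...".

  step 2 ⇒ step 3: BCABCABCBBCABCBCA ⇒ BCA·BC·B·BCA·BC·B·BCA·BC·BCA·BCA·BC·B·BCA·BC·BCA·BC·B
    A ↦ B
    B ↦ BCA
    C ↦ BC

A->B, B->BCA, C->BC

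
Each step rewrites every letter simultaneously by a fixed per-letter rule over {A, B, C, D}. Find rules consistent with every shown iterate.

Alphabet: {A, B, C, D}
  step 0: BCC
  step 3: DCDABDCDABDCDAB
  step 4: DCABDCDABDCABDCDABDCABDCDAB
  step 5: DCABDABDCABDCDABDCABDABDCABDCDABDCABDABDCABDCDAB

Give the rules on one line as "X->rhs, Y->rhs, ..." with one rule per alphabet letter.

A->D, B->AB, C->AB, D->DC

  step 4 ⇒ step 5: DCABDCDABDCABDCDABDCABDCDAB ⇒ DC·AB·D·AB·DC·AB·DC·D·AB·DC·AB·D·AB·DC·AB·DC·D·AB·DC·AB·D·AB·DC·AB·DC·D·AB
    A ↦ D
    B ↦ AB
    C ↦ AB
    D ↦ DC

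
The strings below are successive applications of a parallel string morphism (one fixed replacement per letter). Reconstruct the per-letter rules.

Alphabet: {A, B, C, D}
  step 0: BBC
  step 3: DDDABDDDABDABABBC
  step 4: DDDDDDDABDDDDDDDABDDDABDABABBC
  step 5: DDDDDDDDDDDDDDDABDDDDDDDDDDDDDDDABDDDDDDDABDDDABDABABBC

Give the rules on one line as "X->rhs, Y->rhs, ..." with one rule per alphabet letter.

A->D, B->AB, C->BC, D->DD

  step 4 ⇒ step 5: DDDDDDDABDDDDDDDABDDDABDABABBC ⇒ DD·DD·DD·DD·DD·DD·DD·D·AB·DD·DD·DD·DD·DD·DD·DD·D·AB·DD·DD·DD·D·AB·DD·D·AB·D·AB·AB·BC
    A ↦ D
    B ↦ AB
    C ↦ BC
    D ↦ DD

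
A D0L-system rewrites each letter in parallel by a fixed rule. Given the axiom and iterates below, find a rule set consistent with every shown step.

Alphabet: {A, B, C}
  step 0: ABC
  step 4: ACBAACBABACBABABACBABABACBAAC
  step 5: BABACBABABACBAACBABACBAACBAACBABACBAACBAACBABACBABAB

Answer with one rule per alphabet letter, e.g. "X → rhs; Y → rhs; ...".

A->BA, B->AC, C->B

  step 4 ⇒ step 5: ACBAACBABACBABABACBABABACBAAC ⇒ BA·B·AC·BA·BA·B·AC·BA·AC·BA·B·AC·BA·AC·BA·AC·BA·B·AC·BA·AC·BA·AC·BA·B·AC·BA·BA·B
    A ↦ BA
    B ↦ AC
    C ↦ B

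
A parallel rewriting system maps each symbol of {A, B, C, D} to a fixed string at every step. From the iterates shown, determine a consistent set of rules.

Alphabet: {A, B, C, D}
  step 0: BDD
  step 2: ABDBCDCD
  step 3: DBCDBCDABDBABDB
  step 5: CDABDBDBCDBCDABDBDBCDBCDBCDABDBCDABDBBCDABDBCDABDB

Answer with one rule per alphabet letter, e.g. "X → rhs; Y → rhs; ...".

  step 2 ⇒ step 3: ABDBCDCD ⇒ DB·CD·B·CD·ABD·B·ABD·B
    A ↦ DB
    B ↦ CD
    C ↦ ABD
    D ↦ B

A->DB, B->CD, C->ABD, D->B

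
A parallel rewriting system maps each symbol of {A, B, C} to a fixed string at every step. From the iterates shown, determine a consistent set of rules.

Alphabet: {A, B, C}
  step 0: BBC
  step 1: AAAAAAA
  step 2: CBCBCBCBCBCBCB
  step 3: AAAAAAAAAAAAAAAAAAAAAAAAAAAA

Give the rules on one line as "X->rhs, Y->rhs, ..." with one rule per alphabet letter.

A->CB, B->AAA, C->A

  step 2 ⇒ step 3: CBCBCBCBCBCBCB ⇒ A·AAA·A·AAA·A·AAA·A·AAA·A·AAA·A·AAA·A·AAA
    B ↦ AAA
    C ↦ A
  step 1 ⇒ step 2: AAAAAAA ⇒ CB·CB·CB·CB·CB·CB·CB
    A ↦ CB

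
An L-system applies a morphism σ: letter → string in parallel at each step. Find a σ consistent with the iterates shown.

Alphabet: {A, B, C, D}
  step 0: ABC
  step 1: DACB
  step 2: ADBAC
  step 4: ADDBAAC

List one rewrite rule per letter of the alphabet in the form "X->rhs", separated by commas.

A->D, B->AC, C->B, D->A

  step 1 ⇒ step 2: DACB ⇒ A·D·B·AC
    A ↦ D
    B ↦ AC
    C ↦ B
    D ↦ A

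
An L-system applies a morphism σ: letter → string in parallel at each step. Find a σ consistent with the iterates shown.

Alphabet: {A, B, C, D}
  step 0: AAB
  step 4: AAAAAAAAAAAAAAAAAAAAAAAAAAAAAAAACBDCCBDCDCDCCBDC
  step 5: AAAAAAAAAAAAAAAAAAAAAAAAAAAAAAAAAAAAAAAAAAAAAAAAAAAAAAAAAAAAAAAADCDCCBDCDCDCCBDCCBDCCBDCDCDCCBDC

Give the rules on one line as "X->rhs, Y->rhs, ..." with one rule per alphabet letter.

A->AA, B->DC, C->DC, D->CB

  step 4 ⇒ step 5: AAAAAAAAAAAAAAAAAAAAAAAAAAAAAAAACBDCCBDCDCDCCBDC ⇒ AA·AA·AA·AA·AA·AA·AA·AA·AA·AA·AA·AA·AA·AA·AA·AA·AA·AA·AA·AA·AA·AA·AA·AA·AA·AA·AA·AA·AA·AA·AA·AA·DC·DC·CB·DC·DC·DC·CB·DC·CB·DC·CB·DC·DC·DC·CB·DC
    A ↦ AA
    B ↦ DC
    C ↦ DC
    D ↦ CB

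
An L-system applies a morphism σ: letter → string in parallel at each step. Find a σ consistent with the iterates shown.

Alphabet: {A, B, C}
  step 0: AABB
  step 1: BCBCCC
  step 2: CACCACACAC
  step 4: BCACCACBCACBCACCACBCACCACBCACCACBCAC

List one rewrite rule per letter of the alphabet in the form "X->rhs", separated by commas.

A->BC, B->C, C->AC

  step 1 ⇒ step 2: BCBCCC ⇒ C·AC·C·AC·AC·AC
    B ↦ C
    C ↦ AC
  step 0 ⇒ step 1: AABB ⇒ BC·BC·C·C
    A ↦ BC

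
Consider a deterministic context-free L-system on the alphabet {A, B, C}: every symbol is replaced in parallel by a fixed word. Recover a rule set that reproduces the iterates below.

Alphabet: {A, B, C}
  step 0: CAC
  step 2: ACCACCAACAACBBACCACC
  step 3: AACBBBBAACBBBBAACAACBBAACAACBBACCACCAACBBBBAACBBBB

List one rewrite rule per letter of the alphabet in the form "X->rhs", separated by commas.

  step 2 ⇒ step 3: ACCACCAACAACBBACCACC ⇒ AAC·BB·BB·AAC·BB·BB·AAC·AAC·BB·AAC·AAC·BB·ACC·ACC·AAC·BB·BB·AAC·BB·BB
    A ↦ AAC
    B ↦ ACC
    C ↦ BB

A->AAC, B->ACC, C->BB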